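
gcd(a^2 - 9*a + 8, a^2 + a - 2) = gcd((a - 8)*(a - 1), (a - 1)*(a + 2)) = a - 1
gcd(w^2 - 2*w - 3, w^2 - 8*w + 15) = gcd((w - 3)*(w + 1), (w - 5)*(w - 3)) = w - 3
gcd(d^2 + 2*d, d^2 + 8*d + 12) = d + 2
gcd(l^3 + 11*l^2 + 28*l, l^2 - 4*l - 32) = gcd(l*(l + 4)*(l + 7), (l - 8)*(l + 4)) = l + 4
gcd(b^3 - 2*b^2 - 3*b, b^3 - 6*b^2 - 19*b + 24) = 1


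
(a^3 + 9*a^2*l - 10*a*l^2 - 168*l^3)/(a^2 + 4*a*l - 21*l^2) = (a^2 + 2*a*l - 24*l^2)/(a - 3*l)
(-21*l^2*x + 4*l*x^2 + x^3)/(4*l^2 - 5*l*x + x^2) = x*(-21*l^2 + 4*l*x + x^2)/(4*l^2 - 5*l*x + x^2)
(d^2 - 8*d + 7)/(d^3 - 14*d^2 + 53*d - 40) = (d - 7)/(d^2 - 13*d + 40)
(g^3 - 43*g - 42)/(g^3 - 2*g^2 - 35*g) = (g^2 + 7*g + 6)/(g*(g + 5))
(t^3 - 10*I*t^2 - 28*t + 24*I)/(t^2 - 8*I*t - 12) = t - 2*I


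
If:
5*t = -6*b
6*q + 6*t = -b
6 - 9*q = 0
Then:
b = 20/31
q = 2/3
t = -24/31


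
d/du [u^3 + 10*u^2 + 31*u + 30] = 3*u^2 + 20*u + 31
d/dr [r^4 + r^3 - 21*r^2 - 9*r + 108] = 4*r^3 + 3*r^2 - 42*r - 9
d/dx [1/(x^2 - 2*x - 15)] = 2*(1 - x)/(-x^2 + 2*x + 15)^2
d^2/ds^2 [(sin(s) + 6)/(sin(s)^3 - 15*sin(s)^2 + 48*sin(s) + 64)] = (-4*sin(s)^4 - 69*sin(s)^3 + 120*sin(s)^2 - 514*sin(s) + 516)/((sin(s) - 8)^4*(sin(s) + 1)^2)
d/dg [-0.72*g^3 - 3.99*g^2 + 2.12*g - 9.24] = -2.16*g^2 - 7.98*g + 2.12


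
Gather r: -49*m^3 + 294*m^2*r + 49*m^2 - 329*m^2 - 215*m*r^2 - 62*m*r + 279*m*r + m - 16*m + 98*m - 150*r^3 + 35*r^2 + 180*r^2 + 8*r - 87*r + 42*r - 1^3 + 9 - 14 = -49*m^3 - 280*m^2 + 83*m - 150*r^3 + r^2*(215 - 215*m) + r*(294*m^2 + 217*m - 37) - 6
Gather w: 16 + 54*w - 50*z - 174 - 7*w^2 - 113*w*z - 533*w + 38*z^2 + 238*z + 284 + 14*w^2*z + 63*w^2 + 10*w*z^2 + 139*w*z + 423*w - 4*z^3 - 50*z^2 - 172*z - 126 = w^2*(14*z + 56) + w*(10*z^2 + 26*z - 56) - 4*z^3 - 12*z^2 + 16*z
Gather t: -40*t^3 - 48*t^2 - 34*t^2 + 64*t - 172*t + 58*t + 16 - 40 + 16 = -40*t^3 - 82*t^2 - 50*t - 8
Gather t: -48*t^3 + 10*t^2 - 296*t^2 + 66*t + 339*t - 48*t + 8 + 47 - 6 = -48*t^3 - 286*t^2 + 357*t + 49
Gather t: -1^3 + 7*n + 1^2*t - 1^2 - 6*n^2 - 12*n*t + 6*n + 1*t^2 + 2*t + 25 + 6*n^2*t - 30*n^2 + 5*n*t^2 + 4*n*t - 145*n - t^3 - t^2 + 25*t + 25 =-36*n^2 + 5*n*t^2 - 132*n - t^3 + t*(6*n^2 - 8*n + 28) + 48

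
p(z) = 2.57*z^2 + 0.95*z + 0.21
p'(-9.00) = -45.31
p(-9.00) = 199.83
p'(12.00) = 62.63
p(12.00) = 381.69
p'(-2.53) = -12.05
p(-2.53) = 14.26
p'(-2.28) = -10.77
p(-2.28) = 11.40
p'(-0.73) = -2.80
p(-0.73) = 0.89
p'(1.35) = 7.89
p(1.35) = 6.18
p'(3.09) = 16.83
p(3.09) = 27.68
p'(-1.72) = -7.89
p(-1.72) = 6.18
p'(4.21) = 22.59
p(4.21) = 49.76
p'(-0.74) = -2.85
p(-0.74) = 0.91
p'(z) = 5.14*z + 0.95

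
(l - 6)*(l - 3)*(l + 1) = l^3 - 8*l^2 + 9*l + 18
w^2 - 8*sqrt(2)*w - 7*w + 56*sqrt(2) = (w - 7)*(w - 8*sqrt(2))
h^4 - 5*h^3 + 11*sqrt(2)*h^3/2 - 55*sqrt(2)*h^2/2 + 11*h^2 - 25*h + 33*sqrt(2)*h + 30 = (h - 3)*(h - 2)*(h + sqrt(2)/2)*(h + 5*sqrt(2))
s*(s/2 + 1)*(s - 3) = s^3/2 - s^2/2 - 3*s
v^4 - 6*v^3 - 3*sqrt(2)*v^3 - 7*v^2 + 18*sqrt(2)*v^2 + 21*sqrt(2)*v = v*(v - 7)*(v + 1)*(v - 3*sqrt(2))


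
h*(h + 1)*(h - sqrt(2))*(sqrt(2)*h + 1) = sqrt(2)*h^4 - h^3 + sqrt(2)*h^3 - sqrt(2)*h^2 - h^2 - sqrt(2)*h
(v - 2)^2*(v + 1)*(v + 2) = v^4 - v^3 - 6*v^2 + 4*v + 8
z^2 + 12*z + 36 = (z + 6)^2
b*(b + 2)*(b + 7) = b^3 + 9*b^2 + 14*b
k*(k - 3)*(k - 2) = k^3 - 5*k^2 + 6*k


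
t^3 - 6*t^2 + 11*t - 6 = (t - 3)*(t - 2)*(t - 1)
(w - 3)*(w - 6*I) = w^2 - 3*w - 6*I*w + 18*I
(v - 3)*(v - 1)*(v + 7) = v^3 + 3*v^2 - 25*v + 21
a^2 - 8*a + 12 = (a - 6)*(a - 2)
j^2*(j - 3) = j^3 - 3*j^2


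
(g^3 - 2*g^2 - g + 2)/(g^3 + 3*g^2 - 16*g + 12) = (g + 1)/(g + 6)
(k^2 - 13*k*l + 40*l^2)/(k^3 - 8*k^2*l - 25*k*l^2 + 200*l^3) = 1/(k + 5*l)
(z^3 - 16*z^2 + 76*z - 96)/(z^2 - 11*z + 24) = (z^2 - 8*z + 12)/(z - 3)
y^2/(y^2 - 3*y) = y/(y - 3)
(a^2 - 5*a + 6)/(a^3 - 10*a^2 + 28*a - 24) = (a - 3)/(a^2 - 8*a + 12)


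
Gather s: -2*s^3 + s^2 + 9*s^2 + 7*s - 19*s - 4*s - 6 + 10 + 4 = -2*s^3 + 10*s^2 - 16*s + 8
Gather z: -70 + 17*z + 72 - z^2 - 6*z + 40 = -z^2 + 11*z + 42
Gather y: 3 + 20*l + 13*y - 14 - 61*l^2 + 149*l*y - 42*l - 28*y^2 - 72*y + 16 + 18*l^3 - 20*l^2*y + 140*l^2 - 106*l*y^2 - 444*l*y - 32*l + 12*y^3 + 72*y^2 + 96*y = 18*l^3 + 79*l^2 - 54*l + 12*y^3 + y^2*(44 - 106*l) + y*(-20*l^2 - 295*l + 37) + 5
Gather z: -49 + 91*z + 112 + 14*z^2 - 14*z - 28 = 14*z^2 + 77*z + 35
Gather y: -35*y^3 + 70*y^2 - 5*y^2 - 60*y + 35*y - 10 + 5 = -35*y^3 + 65*y^2 - 25*y - 5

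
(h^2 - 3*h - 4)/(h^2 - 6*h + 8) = (h + 1)/(h - 2)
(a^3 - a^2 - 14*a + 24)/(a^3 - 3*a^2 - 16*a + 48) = (a - 2)/(a - 4)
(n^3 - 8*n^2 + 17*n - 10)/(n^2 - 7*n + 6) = (n^2 - 7*n + 10)/(n - 6)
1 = 1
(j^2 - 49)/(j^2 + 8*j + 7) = (j - 7)/(j + 1)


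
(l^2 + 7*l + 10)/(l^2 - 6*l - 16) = (l + 5)/(l - 8)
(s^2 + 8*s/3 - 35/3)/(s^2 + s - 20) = (s - 7/3)/(s - 4)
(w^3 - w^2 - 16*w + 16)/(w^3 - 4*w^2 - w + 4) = (w + 4)/(w + 1)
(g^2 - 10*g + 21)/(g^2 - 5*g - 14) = (g - 3)/(g + 2)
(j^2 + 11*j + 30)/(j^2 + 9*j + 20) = (j + 6)/(j + 4)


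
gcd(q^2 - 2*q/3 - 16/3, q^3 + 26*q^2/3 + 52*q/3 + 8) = q + 2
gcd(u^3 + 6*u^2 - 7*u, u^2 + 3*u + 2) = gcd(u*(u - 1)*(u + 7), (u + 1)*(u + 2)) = 1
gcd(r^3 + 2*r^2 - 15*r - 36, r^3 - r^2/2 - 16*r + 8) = r - 4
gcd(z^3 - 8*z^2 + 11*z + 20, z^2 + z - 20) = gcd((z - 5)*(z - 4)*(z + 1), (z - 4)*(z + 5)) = z - 4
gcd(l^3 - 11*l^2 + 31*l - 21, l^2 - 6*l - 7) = l - 7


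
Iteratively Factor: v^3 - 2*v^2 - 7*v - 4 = (v + 1)*(v^2 - 3*v - 4) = (v - 4)*(v + 1)*(v + 1)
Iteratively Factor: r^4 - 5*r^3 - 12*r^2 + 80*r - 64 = (r - 4)*(r^3 - r^2 - 16*r + 16) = (r - 4)*(r + 4)*(r^2 - 5*r + 4) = (r - 4)^2*(r + 4)*(r - 1)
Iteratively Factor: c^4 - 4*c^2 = (c)*(c^3 - 4*c) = c*(c + 2)*(c^2 - 2*c) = c^2*(c + 2)*(c - 2)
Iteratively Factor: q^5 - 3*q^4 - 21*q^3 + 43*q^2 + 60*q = (q)*(q^4 - 3*q^3 - 21*q^2 + 43*q + 60) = q*(q - 3)*(q^3 - 21*q - 20) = q*(q - 5)*(q - 3)*(q^2 + 5*q + 4) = q*(q - 5)*(q - 3)*(q + 4)*(q + 1)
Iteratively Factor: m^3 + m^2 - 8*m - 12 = (m + 2)*(m^2 - m - 6) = (m - 3)*(m + 2)*(m + 2)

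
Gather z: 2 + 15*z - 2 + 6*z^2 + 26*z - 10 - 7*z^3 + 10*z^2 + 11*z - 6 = -7*z^3 + 16*z^2 + 52*z - 16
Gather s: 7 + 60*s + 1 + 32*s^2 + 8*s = 32*s^2 + 68*s + 8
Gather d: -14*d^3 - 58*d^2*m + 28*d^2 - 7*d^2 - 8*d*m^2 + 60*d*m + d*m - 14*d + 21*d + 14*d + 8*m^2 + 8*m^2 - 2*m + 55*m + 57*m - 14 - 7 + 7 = -14*d^3 + d^2*(21 - 58*m) + d*(-8*m^2 + 61*m + 21) + 16*m^2 + 110*m - 14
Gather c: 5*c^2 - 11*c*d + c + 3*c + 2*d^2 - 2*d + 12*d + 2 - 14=5*c^2 + c*(4 - 11*d) + 2*d^2 + 10*d - 12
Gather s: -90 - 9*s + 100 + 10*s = s + 10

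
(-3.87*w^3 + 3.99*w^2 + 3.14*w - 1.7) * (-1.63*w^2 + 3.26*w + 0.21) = 6.3081*w^5 - 19.1199*w^4 + 7.0765*w^3 + 13.8453*w^2 - 4.8826*w - 0.357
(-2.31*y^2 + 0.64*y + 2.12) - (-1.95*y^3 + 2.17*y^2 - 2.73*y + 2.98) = 1.95*y^3 - 4.48*y^2 + 3.37*y - 0.86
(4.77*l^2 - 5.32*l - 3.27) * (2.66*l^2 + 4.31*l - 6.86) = 12.6882*l^4 + 6.40749999999999*l^3 - 64.3496*l^2 + 22.4015*l + 22.4322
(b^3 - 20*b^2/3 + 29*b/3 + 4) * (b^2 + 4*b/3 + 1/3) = b^5 - 16*b^4/3 + 10*b^3/9 + 44*b^2/3 + 77*b/9 + 4/3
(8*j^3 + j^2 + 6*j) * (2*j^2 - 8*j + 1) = 16*j^5 - 62*j^4 + 12*j^3 - 47*j^2 + 6*j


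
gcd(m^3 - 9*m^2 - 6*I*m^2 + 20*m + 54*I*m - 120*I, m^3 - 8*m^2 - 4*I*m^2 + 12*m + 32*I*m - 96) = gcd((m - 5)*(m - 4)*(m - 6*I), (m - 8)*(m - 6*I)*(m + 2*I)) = m - 6*I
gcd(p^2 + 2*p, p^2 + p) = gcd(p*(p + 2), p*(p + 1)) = p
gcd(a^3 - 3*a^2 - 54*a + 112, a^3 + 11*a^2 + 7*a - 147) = a + 7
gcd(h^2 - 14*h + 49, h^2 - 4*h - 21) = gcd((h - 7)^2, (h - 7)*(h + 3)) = h - 7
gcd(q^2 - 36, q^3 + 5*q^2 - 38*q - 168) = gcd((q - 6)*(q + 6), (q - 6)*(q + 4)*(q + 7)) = q - 6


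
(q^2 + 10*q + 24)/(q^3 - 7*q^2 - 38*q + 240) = (q + 4)/(q^2 - 13*q + 40)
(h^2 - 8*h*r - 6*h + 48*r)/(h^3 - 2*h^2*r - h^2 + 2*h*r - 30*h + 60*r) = (-h + 8*r)/(-h^2 + 2*h*r - 5*h + 10*r)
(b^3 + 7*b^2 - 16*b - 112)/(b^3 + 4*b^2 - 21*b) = (b^2 - 16)/(b*(b - 3))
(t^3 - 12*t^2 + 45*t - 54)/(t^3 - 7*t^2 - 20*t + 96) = (t^2 - 9*t + 18)/(t^2 - 4*t - 32)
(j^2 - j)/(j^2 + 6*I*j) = (j - 1)/(j + 6*I)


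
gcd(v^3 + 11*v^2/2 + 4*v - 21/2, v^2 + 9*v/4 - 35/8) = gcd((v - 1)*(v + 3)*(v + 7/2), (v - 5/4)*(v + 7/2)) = v + 7/2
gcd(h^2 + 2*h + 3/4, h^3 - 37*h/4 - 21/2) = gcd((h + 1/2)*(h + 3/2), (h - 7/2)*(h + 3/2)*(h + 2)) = h + 3/2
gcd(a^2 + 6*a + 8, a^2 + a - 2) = a + 2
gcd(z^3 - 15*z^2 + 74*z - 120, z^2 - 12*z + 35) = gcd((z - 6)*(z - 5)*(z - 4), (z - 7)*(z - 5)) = z - 5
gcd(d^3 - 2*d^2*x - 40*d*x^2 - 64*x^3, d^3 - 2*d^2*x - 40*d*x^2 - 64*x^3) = -d^3 + 2*d^2*x + 40*d*x^2 + 64*x^3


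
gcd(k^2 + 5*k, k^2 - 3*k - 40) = k + 5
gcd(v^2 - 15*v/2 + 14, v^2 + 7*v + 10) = 1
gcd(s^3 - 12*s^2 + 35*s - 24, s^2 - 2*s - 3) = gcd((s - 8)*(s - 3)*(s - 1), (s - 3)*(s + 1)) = s - 3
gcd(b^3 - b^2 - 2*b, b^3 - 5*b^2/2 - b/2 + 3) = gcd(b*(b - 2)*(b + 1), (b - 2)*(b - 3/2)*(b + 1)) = b^2 - b - 2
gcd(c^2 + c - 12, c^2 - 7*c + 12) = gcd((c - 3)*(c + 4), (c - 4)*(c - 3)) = c - 3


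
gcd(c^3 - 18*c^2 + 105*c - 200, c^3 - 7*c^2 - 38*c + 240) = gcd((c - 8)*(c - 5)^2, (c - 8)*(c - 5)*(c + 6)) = c^2 - 13*c + 40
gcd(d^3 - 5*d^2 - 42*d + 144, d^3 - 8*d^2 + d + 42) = d - 3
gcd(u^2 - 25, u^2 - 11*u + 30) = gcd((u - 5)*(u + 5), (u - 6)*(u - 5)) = u - 5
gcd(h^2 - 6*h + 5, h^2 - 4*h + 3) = h - 1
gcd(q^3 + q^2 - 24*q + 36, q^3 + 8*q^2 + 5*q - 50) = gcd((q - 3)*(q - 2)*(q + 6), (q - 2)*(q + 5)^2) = q - 2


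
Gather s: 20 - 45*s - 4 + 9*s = 16 - 36*s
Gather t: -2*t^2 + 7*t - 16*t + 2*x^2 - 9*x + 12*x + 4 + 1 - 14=-2*t^2 - 9*t + 2*x^2 + 3*x - 9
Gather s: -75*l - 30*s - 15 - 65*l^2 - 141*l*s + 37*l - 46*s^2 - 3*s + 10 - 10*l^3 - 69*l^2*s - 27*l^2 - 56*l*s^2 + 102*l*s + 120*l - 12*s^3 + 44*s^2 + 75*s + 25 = -10*l^3 - 92*l^2 + 82*l - 12*s^3 + s^2*(-56*l - 2) + s*(-69*l^2 - 39*l + 42) + 20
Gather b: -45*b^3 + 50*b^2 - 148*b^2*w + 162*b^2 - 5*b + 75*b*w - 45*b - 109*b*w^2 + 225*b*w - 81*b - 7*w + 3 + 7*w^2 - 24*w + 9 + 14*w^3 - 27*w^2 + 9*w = -45*b^3 + b^2*(212 - 148*w) + b*(-109*w^2 + 300*w - 131) + 14*w^3 - 20*w^2 - 22*w + 12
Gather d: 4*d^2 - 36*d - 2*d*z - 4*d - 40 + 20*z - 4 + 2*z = 4*d^2 + d*(-2*z - 40) + 22*z - 44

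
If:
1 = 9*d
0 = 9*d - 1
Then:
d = 1/9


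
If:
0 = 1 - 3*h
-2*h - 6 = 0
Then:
No Solution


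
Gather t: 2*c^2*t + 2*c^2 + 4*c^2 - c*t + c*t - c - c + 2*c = 2*c^2*t + 6*c^2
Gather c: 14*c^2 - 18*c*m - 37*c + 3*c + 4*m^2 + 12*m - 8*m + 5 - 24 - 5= 14*c^2 + c*(-18*m - 34) + 4*m^2 + 4*m - 24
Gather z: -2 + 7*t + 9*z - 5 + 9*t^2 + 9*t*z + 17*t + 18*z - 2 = 9*t^2 + 24*t + z*(9*t + 27) - 9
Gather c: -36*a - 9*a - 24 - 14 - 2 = -45*a - 40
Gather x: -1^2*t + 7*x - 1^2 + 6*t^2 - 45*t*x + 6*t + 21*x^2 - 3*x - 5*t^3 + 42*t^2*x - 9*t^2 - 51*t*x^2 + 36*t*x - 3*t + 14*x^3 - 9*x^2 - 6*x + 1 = -5*t^3 - 3*t^2 + 2*t + 14*x^3 + x^2*(12 - 51*t) + x*(42*t^2 - 9*t - 2)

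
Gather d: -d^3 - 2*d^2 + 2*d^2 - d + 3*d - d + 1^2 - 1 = -d^3 + d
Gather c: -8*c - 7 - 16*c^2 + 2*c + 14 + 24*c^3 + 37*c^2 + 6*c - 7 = 24*c^3 + 21*c^2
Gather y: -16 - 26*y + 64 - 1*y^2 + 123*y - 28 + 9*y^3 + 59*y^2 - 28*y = 9*y^3 + 58*y^2 + 69*y + 20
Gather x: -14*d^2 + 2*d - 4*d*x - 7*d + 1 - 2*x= -14*d^2 - 5*d + x*(-4*d - 2) + 1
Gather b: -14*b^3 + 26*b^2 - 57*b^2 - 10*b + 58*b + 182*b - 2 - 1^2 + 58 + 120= -14*b^3 - 31*b^2 + 230*b + 175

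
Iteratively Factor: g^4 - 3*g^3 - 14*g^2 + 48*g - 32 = (g - 1)*(g^3 - 2*g^2 - 16*g + 32) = (g - 2)*(g - 1)*(g^2 - 16) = (g - 2)*(g - 1)*(g + 4)*(g - 4)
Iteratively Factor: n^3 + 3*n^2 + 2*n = (n + 2)*(n^2 + n) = n*(n + 2)*(n + 1)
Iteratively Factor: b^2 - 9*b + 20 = (b - 5)*(b - 4)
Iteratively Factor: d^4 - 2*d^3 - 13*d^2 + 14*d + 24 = (d + 3)*(d^3 - 5*d^2 + 2*d + 8) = (d + 1)*(d + 3)*(d^2 - 6*d + 8) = (d - 4)*(d + 1)*(d + 3)*(d - 2)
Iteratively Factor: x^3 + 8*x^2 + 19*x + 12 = (x + 4)*(x^2 + 4*x + 3) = (x + 3)*(x + 4)*(x + 1)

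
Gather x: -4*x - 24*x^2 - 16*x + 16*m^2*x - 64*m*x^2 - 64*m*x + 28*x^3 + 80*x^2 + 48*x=28*x^3 + x^2*(56 - 64*m) + x*(16*m^2 - 64*m + 28)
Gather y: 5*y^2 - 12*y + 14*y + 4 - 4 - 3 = 5*y^2 + 2*y - 3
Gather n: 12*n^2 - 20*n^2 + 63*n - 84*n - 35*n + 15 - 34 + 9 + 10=-8*n^2 - 56*n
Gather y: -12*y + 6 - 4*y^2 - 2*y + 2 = -4*y^2 - 14*y + 8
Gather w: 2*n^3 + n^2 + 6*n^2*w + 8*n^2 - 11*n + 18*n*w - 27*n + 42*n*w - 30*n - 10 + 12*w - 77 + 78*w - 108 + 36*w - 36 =2*n^3 + 9*n^2 - 68*n + w*(6*n^2 + 60*n + 126) - 231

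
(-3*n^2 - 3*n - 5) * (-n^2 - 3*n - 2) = 3*n^4 + 12*n^3 + 20*n^2 + 21*n + 10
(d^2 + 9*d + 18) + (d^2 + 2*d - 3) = 2*d^2 + 11*d + 15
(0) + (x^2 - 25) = x^2 - 25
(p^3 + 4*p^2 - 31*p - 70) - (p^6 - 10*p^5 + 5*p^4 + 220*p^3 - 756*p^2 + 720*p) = -p^6 + 10*p^5 - 5*p^4 - 219*p^3 + 760*p^2 - 751*p - 70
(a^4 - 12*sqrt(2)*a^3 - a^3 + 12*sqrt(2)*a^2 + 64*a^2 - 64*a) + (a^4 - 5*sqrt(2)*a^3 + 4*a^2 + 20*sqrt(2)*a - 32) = 2*a^4 - 17*sqrt(2)*a^3 - a^3 + 12*sqrt(2)*a^2 + 68*a^2 - 64*a + 20*sqrt(2)*a - 32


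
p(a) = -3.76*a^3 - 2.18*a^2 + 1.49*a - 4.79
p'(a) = -11.28*a^2 - 4.36*a + 1.49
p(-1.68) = 4.38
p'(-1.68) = -23.02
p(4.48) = -379.95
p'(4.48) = -244.44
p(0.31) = -4.65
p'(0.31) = -0.95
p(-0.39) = -5.48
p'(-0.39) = 1.47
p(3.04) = -126.04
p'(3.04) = -116.01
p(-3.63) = 140.92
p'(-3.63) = -131.32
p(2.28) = -57.29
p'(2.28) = -67.09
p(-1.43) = -0.38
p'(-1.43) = -15.34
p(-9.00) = 2546.26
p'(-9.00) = -872.95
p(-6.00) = 719.95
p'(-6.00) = -378.43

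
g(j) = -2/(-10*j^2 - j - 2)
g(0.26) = 0.68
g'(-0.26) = 1.44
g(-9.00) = 0.00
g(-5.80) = 0.01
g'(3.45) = -0.01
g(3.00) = 0.02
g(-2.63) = 0.03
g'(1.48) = -0.09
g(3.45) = 0.02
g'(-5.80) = 0.00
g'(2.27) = -0.03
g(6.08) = 0.01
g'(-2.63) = 0.02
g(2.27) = 0.04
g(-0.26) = 0.83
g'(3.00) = -0.01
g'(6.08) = -0.00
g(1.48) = 0.08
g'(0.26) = -1.44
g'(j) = -2*(20*j + 1)/(-10*j^2 - j - 2)^2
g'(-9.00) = 0.00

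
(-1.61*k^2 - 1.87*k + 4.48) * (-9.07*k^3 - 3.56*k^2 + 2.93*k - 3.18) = 14.6027*k^5 + 22.6925*k^4 - 38.6937*k^3 - 16.3081*k^2 + 19.073*k - 14.2464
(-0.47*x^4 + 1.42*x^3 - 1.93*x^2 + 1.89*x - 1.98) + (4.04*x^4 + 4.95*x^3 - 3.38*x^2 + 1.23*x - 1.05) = 3.57*x^4 + 6.37*x^3 - 5.31*x^2 + 3.12*x - 3.03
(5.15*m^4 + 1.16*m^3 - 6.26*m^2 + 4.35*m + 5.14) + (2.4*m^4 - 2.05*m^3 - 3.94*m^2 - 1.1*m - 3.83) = 7.55*m^4 - 0.89*m^3 - 10.2*m^2 + 3.25*m + 1.31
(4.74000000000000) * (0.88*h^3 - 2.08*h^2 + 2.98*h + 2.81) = 4.1712*h^3 - 9.8592*h^2 + 14.1252*h + 13.3194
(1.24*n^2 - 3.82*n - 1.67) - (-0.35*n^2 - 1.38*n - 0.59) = 1.59*n^2 - 2.44*n - 1.08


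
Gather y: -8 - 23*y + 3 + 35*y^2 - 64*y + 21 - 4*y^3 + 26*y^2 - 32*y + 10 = -4*y^3 + 61*y^2 - 119*y + 26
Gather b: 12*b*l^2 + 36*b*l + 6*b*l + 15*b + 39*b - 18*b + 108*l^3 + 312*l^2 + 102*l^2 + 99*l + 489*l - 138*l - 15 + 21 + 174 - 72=b*(12*l^2 + 42*l + 36) + 108*l^3 + 414*l^2 + 450*l + 108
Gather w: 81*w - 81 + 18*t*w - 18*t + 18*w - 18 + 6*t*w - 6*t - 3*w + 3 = -24*t + w*(24*t + 96) - 96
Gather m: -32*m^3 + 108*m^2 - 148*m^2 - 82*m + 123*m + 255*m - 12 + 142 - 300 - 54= -32*m^3 - 40*m^2 + 296*m - 224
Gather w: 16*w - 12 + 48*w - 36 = 64*w - 48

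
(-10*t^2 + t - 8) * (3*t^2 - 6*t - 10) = -30*t^4 + 63*t^3 + 70*t^2 + 38*t + 80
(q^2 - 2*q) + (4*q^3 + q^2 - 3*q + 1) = 4*q^3 + 2*q^2 - 5*q + 1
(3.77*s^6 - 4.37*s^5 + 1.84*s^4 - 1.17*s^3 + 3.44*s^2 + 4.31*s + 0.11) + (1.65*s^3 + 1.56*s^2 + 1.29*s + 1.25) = 3.77*s^6 - 4.37*s^5 + 1.84*s^4 + 0.48*s^3 + 5.0*s^2 + 5.6*s + 1.36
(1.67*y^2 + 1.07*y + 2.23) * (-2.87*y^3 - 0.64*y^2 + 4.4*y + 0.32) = -4.7929*y^5 - 4.1397*y^4 + 0.2631*y^3 + 3.8152*y^2 + 10.1544*y + 0.7136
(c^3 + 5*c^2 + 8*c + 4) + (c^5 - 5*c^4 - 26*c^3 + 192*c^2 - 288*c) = c^5 - 5*c^4 - 25*c^3 + 197*c^2 - 280*c + 4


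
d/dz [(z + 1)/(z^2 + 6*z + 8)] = (z^2 + 6*z - 2*(z + 1)*(z + 3) + 8)/(z^2 + 6*z + 8)^2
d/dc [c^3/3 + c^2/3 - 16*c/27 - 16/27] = c^2 + 2*c/3 - 16/27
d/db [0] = 0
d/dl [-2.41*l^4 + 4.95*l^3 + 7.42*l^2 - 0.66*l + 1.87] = -9.64*l^3 + 14.85*l^2 + 14.84*l - 0.66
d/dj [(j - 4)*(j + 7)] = 2*j + 3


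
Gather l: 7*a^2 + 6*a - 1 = 7*a^2 + 6*a - 1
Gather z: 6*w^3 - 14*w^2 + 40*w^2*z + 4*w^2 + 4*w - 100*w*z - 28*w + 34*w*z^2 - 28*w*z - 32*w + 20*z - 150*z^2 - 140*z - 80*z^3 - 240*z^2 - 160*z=6*w^3 - 10*w^2 - 56*w - 80*z^3 + z^2*(34*w - 390) + z*(40*w^2 - 128*w - 280)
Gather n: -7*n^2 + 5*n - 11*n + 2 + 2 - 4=-7*n^2 - 6*n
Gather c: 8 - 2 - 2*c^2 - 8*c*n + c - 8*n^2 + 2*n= -2*c^2 + c*(1 - 8*n) - 8*n^2 + 2*n + 6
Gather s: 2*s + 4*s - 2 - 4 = 6*s - 6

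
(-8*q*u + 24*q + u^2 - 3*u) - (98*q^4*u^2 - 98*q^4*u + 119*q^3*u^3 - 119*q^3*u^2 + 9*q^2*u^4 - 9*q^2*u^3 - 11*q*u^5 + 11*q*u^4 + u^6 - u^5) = -98*q^4*u^2 + 98*q^4*u - 119*q^3*u^3 + 119*q^3*u^2 - 9*q^2*u^4 + 9*q^2*u^3 + 11*q*u^5 - 11*q*u^4 - 8*q*u + 24*q - u^6 + u^5 + u^2 - 3*u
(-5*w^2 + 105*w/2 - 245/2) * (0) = 0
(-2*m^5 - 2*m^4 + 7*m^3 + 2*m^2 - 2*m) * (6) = -12*m^5 - 12*m^4 + 42*m^3 + 12*m^2 - 12*m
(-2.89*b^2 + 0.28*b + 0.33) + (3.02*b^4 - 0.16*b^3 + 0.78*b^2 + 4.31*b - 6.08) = 3.02*b^4 - 0.16*b^3 - 2.11*b^2 + 4.59*b - 5.75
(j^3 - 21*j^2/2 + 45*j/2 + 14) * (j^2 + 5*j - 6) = j^5 - 11*j^4/2 - 36*j^3 + 379*j^2/2 - 65*j - 84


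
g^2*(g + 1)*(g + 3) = g^4 + 4*g^3 + 3*g^2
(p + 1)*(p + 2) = p^2 + 3*p + 2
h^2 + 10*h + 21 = (h + 3)*(h + 7)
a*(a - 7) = a^2 - 7*a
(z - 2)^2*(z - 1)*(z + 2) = z^4 - 3*z^3 - 2*z^2 + 12*z - 8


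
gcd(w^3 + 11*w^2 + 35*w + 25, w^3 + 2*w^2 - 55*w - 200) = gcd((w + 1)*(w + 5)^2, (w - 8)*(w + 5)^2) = w^2 + 10*w + 25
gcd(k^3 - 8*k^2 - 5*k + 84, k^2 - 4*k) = k - 4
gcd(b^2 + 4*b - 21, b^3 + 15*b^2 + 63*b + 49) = b + 7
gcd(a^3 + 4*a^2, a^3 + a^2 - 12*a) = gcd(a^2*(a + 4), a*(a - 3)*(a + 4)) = a^2 + 4*a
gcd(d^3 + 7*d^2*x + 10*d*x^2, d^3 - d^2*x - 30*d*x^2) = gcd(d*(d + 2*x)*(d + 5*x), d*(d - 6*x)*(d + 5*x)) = d^2 + 5*d*x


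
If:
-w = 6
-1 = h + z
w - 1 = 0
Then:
No Solution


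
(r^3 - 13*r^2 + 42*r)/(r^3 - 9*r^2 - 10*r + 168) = r/(r + 4)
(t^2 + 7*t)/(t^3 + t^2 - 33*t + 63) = t/(t^2 - 6*t + 9)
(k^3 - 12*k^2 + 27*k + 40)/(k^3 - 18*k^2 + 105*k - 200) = (k + 1)/(k - 5)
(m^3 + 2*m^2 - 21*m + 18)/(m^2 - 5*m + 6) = (m^2 + 5*m - 6)/(m - 2)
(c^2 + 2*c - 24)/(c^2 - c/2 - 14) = 2*(c + 6)/(2*c + 7)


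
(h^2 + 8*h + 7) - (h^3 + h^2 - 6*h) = -h^3 + 14*h + 7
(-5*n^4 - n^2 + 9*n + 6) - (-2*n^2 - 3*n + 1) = -5*n^4 + n^2 + 12*n + 5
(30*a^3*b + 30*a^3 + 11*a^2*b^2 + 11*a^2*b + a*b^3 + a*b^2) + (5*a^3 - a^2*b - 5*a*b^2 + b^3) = 30*a^3*b + 35*a^3 + 11*a^2*b^2 + 10*a^2*b + a*b^3 - 4*a*b^2 + b^3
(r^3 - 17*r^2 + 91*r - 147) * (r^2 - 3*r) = r^5 - 20*r^4 + 142*r^3 - 420*r^2 + 441*r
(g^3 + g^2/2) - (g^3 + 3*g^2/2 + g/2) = -g^2 - g/2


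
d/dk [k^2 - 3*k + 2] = 2*k - 3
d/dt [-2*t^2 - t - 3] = -4*t - 1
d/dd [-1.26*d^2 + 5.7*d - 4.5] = 5.7 - 2.52*d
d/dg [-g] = -1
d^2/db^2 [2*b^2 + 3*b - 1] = 4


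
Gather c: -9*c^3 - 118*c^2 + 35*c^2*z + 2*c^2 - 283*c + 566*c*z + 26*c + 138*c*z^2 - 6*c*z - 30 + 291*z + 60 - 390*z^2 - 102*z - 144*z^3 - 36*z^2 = -9*c^3 + c^2*(35*z - 116) + c*(138*z^2 + 560*z - 257) - 144*z^3 - 426*z^2 + 189*z + 30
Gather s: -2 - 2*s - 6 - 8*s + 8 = -10*s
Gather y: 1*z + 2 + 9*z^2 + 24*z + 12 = 9*z^2 + 25*z + 14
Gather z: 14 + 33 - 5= 42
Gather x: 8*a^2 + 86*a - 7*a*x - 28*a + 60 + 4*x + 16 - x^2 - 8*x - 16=8*a^2 + 58*a - x^2 + x*(-7*a - 4) + 60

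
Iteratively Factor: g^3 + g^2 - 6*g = (g)*(g^2 + g - 6) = g*(g - 2)*(g + 3)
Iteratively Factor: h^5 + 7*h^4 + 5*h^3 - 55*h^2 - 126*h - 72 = (h + 1)*(h^4 + 6*h^3 - h^2 - 54*h - 72) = (h + 1)*(h + 2)*(h^3 + 4*h^2 - 9*h - 36) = (h - 3)*(h + 1)*(h + 2)*(h^2 + 7*h + 12) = (h - 3)*(h + 1)*(h + 2)*(h + 4)*(h + 3)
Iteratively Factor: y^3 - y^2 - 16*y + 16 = (y - 4)*(y^2 + 3*y - 4) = (y - 4)*(y + 4)*(y - 1)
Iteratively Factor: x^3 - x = (x + 1)*(x^2 - x) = (x - 1)*(x + 1)*(x)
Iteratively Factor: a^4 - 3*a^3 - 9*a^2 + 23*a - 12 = (a - 1)*(a^3 - 2*a^2 - 11*a + 12) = (a - 1)^2*(a^2 - a - 12) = (a - 4)*(a - 1)^2*(a + 3)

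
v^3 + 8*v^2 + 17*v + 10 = (v + 1)*(v + 2)*(v + 5)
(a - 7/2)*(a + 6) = a^2 + 5*a/2 - 21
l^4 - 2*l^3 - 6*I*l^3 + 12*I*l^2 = l^2*(l - 2)*(l - 6*I)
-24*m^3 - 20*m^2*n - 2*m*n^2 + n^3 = (-6*m + n)*(2*m + n)^2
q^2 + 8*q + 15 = (q + 3)*(q + 5)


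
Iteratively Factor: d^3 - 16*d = (d + 4)*(d^2 - 4*d) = (d - 4)*(d + 4)*(d)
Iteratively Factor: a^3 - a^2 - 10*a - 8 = (a + 2)*(a^2 - 3*a - 4) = (a - 4)*(a + 2)*(a + 1)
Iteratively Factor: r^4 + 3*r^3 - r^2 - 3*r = (r + 1)*(r^3 + 2*r^2 - 3*r) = (r - 1)*(r + 1)*(r^2 + 3*r) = (r - 1)*(r + 1)*(r + 3)*(r)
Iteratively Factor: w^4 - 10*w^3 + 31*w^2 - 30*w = (w - 3)*(w^3 - 7*w^2 + 10*w) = (w - 5)*(w - 3)*(w^2 - 2*w) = (w - 5)*(w - 3)*(w - 2)*(w)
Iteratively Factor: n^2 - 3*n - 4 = (n + 1)*(n - 4)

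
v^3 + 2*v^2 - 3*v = v*(v - 1)*(v + 3)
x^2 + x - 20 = (x - 4)*(x + 5)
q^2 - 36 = (q - 6)*(q + 6)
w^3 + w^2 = w^2*(w + 1)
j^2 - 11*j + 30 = (j - 6)*(j - 5)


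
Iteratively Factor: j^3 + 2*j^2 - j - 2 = (j + 1)*(j^2 + j - 2) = (j - 1)*(j + 1)*(j + 2)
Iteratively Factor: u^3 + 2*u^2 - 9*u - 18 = (u + 2)*(u^2 - 9) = (u - 3)*(u + 2)*(u + 3)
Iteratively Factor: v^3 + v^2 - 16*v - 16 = (v + 1)*(v^2 - 16) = (v - 4)*(v + 1)*(v + 4)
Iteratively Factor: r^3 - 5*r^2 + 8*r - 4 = (r - 2)*(r^2 - 3*r + 2) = (r - 2)*(r - 1)*(r - 2)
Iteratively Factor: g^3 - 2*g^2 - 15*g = (g)*(g^2 - 2*g - 15) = g*(g + 3)*(g - 5)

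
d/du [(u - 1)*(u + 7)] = 2*u + 6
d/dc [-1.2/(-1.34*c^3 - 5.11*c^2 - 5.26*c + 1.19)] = (-4.824*c^2 - 12.264*c - 6.312)/(1.34*c^3 + 5.11*c^2 + 5.26*c - 1.19)^2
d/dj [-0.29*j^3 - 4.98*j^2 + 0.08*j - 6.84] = -0.87*j^2 - 9.96*j + 0.08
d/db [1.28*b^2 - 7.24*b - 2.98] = 2.56*b - 7.24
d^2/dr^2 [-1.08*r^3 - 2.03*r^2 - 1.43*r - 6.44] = -6.48*r - 4.06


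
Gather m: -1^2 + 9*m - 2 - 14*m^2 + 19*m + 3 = -14*m^2 + 28*m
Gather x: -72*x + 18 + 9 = 27 - 72*x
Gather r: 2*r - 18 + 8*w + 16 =2*r + 8*w - 2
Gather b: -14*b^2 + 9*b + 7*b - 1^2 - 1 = -14*b^2 + 16*b - 2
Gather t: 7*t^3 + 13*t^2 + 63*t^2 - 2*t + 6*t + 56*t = 7*t^3 + 76*t^2 + 60*t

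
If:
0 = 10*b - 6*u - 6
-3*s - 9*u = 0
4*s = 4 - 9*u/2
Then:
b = 7/25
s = 8/5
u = -8/15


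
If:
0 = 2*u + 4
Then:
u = -2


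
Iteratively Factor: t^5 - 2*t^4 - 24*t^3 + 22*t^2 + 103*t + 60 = (t + 4)*(t^4 - 6*t^3 + 22*t + 15) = (t - 3)*(t + 4)*(t^3 - 3*t^2 - 9*t - 5) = (t - 3)*(t + 1)*(t + 4)*(t^2 - 4*t - 5) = (t - 5)*(t - 3)*(t + 1)*(t + 4)*(t + 1)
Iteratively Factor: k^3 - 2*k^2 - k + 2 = (k + 1)*(k^2 - 3*k + 2) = (k - 2)*(k + 1)*(k - 1)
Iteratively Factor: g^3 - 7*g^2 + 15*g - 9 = (g - 3)*(g^2 - 4*g + 3) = (g - 3)*(g - 1)*(g - 3)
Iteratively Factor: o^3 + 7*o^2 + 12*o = (o + 4)*(o^2 + 3*o) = o*(o + 4)*(o + 3)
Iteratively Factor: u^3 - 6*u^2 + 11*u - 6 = (u - 3)*(u^2 - 3*u + 2) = (u - 3)*(u - 2)*(u - 1)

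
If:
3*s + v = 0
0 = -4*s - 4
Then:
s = -1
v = 3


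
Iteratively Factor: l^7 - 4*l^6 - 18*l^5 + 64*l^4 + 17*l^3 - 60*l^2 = (l + 4)*(l^6 - 8*l^5 + 14*l^4 + 8*l^3 - 15*l^2) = (l + 1)*(l + 4)*(l^5 - 9*l^4 + 23*l^3 - 15*l^2) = (l - 5)*(l + 1)*(l + 4)*(l^4 - 4*l^3 + 3*l^2) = l*(l - 5)*(l + 1)*(l + 4)*(l^3 - 4*l^2 + 3*l) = l*(l - 5)*(l - 3)*(l + 1)*(l + 4)*(l^2 - l) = l*(l - 5)*(l - 3)*(l - 1)*(l + 1)*(l + 4)*(l)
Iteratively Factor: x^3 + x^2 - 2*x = (x + 2)*(x^2 - x) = (x - 1)*(x + 2)*(x)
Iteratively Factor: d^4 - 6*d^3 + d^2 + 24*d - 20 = (d - 1)*(d^3 - 5*d^2 - 4*d + 20) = (d - 5)*(d - 1)*(d^2 - 4) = (d - 5)*(d - 2)*(d - 1)*(d + 2)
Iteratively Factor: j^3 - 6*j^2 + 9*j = (j)*(j^2 - 6*j + 9) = j*(j - 3)*(j - 3)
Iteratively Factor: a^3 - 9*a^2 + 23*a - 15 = (a - 1)*(a^2 - 8*a + 15) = (a - 3)*(a - 1)*(a - 5)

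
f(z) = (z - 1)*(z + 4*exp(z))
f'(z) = z + (z - 1)*(4*exp(z) + 1) + 4*exp(z)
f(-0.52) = -2.82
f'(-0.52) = -3.28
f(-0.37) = -3.28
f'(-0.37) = -2.76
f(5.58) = 4881.67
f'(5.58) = 5926.56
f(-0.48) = -2.95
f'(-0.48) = -3.15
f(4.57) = 1394.96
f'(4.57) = 1772.97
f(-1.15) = -0.25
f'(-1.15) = -4.76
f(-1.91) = 3.83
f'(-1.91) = -5.95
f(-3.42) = 14.54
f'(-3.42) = -8.29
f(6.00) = 8098.58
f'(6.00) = 9693.29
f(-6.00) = 41.93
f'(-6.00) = -13.06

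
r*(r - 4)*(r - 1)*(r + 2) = r^4 - 3*r^3 - 6*r^2 + 8*r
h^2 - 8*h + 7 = (h - 7)*(h - 1)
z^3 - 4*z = z*(z - 2)*(z + 2)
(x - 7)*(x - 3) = x^2 - 10*x + 21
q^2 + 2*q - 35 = (q - 5)*(q + 7)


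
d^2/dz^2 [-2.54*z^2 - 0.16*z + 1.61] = -5.08000000000000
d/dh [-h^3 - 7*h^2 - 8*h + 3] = -3*h^2 - 14*h - 8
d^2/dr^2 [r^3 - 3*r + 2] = 6*r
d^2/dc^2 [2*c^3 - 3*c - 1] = 12*c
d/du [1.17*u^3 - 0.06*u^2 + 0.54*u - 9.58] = 3.51*u^2 - 0.12*u + 0.54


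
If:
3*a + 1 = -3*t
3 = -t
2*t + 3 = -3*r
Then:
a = 8/3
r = 1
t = -3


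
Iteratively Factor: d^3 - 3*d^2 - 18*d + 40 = (d - 5)*(d^2 + 2*d - 8) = (d - 5)*(d - 2)*(d + 4)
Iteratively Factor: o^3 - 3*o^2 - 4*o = (o + 1)*(o^2 - 4*o) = o*(o + 1)*(o - 4)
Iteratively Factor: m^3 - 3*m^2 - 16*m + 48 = (m - 4)*(m^2 + m - 12) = (m - 4)*(m + 4)*(m - 3)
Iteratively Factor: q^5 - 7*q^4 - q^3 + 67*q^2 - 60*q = (q + 3)*(q^4 - 10*q^3 + 29*q^2 - 20*q) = q*(q + 3)*(q^3 - 10*q^2 + 29*q - 20) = q*(q - 4)*(q + 3)*(q^2 - 6*q + 5) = q*(q - 5)*(q - 4)*(q + 3)*(q - 1)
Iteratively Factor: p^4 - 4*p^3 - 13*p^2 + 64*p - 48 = (p - 1)*(p^3 - 3*p^2 - 16*p + 48) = (p - 3)*(p - 1)*(p^2 - 16) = (p - 3)*(p - 1)*(p + 4)*(p - 4)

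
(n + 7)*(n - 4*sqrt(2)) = n^2 - 4*sqrt(2)*n + 7*n - 28*sqrt(2)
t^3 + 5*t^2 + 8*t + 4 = (t + 1)*(t + 2)^2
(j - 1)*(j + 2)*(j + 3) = j^3 + 4*j^2 + j - 6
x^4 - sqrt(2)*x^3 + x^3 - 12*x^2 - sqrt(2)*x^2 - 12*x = x*(x + 1)*(x - 3*sqrt(2))*(x + 2*sqrt(2))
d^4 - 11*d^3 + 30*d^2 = d^2*(d - 6)*(d - 5)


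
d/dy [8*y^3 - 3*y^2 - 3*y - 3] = 24*y^2 - 6*y - 3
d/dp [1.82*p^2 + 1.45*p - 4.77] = 3.64*p + 1.45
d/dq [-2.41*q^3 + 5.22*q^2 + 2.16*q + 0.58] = -7.23*q^2 + 10.44*q + 2.16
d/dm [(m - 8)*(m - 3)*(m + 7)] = 3*m^2 - 8*m - 53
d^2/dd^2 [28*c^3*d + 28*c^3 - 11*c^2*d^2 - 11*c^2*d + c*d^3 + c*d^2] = 2*c*(-11*c + 3*d + 1)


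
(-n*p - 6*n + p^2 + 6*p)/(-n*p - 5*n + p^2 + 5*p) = (p + 6)/(p + 5)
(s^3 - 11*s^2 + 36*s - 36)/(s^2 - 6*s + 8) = (s^2 - 9*s + 18)/(s - 4)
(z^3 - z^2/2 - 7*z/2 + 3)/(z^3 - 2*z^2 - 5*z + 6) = (z - 3/2)/(z - 3)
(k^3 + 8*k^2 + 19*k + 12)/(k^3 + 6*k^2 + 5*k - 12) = (k + 1)/(k - 1)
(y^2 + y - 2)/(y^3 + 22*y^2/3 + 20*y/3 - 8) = 3*(y - 1)/(3*y^2 + 16*y - 12)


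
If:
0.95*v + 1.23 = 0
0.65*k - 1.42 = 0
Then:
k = 2.18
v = -1.29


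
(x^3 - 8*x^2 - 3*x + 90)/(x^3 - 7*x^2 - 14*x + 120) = (x + 3)/(x + 4)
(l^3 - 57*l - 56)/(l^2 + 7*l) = l - 7 - 8/l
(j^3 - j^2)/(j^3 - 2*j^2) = (j - 1)/(j - 2)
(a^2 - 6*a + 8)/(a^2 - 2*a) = (a - 4)/a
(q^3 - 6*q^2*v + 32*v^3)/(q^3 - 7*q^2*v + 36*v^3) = (q^2 - 8*q*v + 16*v^2)/(q^2 - 9*q*v + 18*v^2)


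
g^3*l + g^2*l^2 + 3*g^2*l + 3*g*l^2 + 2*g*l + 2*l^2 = (g + 2)*(g + l)*(g*l + l)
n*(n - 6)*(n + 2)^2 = n^4 - 2*n^3 - 20*n^2 - 24*n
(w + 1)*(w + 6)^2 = w^3 + 13*w^2 + 48*w + 36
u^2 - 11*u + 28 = (u - 7)*(u - 4)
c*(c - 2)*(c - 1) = c^3 - 3*c^2 + 2*c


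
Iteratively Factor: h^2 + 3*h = (h + 3)*(h)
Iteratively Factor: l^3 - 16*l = (l - 4)*(l^2 + 4*l) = (l - 4)*(l + 4)*(l)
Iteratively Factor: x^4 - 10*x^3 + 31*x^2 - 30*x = (x - 3)*(x^3 - 7*x^2 + 10*x) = x*(x - 3)*(x^2 - 7*x + 10) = x*(x - 3)*(x - 2)*(x - 5)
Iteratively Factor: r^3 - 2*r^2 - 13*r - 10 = (r + 1)*(r^2 - 3*r - 10) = (r - 5)*(r + 1)*(r + 2)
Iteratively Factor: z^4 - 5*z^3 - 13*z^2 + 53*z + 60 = (z - 4)*(z^3 - z^2 - 17*z - 15) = (z - 5)*(z - 4)*(z^2 + 4*z + 3) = (z - 5)*(z - 4)*(z + 1)*(z + 3)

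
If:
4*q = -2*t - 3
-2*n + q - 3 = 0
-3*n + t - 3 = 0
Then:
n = -3/2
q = 0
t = -3/2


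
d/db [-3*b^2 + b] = 1 - 6*b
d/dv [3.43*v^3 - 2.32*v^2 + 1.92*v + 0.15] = 10.29*v^2 - 4.64*v + 1.92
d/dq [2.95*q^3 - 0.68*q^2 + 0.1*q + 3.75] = 8.85*q^2 - 1.36*q + 0.1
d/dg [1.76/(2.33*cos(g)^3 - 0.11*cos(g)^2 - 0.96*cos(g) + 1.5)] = (12.3024*cos(g)^2 - 0.3872*cos(g) - 1.6896)*sin(g)/(2.33*cos(g)^3 - 0.11*cos(g)^2 - 0.96*cos(g) + 1.5)^2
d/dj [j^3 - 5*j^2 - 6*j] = 3*j^2 - 10*j - 6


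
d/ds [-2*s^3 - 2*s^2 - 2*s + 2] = -6*s^2 - 4*s - 2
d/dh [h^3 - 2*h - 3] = 3*h^2 - 2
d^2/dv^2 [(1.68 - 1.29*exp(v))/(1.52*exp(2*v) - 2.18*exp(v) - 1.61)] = (-2.980416*exp(4*v) + 11.251344*exp(3*v) - 35.641872*exp(2*v) + 28.956858*exp(v) - 9.240273)*exp(v)/(3.511808*exp(6*v) - 15.110016*exp(5*v) + 10.511712*exp(4*v) + 21.649144*exp(3*v) - 11.134116*exp(2*v) - 16.952334*exp(v) - 4.173281)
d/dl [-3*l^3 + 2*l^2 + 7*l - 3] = -9*l^2 + 4*l + 7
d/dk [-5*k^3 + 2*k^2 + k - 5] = -15*k^2 + 4*k + 1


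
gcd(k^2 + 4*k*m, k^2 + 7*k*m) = k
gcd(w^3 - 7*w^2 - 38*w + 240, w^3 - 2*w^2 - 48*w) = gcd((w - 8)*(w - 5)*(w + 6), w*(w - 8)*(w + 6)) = w^2 - 2*w - 48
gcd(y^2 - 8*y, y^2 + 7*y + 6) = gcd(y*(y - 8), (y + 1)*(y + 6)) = 1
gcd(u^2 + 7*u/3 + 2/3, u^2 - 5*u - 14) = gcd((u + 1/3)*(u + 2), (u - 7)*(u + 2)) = u + 2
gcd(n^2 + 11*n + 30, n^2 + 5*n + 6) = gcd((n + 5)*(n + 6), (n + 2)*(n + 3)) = 1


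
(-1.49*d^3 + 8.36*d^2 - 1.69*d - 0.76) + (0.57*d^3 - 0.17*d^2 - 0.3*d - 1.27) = -0.92*d^3 + 8.19*d^2 - 1.99*d - 2.03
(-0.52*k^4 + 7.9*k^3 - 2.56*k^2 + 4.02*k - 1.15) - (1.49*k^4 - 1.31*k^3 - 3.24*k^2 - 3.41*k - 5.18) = -2.01*k^4 + 9.21*k^3 + 0.68*k^2 + 7.43*k + 4.03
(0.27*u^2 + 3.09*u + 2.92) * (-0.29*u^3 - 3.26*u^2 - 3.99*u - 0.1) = -0.0783*u^5 - 1.7763*u^4 - 11.9975*u^3 - 21.8753*u^2 - 11.9598*u - 0.292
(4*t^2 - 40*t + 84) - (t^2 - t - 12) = 3*t^2 - 39*t + 96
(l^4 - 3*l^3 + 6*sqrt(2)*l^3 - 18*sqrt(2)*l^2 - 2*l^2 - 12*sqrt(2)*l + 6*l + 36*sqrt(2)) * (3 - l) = -l^5 - 6*sqrt(2)*l^4 + 6*l^4 - 7*l^3 + 36*sqrt(2)*l^3 - 42*sqrt(2)*l^2 - 12*l^2 - 72*sqrt(2)*l + 18*l + 108*sqrt(2)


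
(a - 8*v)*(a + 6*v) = a^2 - 2*a*v - 48*v^2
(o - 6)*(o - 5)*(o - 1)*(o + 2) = o^4 - 10*o^3 + 17*o^2 + 52*o - 60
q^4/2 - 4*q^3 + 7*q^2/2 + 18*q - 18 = (q/2 + 1)*(q - 6)*(q - 3)*(q - 1)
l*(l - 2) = l^2 - 2*l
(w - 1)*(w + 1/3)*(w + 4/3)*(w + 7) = w^4 + 23*w^3/3 + 31*w^2/9 - 9*w - 28/9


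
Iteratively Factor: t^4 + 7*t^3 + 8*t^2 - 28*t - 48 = (t - 2)*(t^3 + 9*t^2 + 26*t + 24) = (t - 2)*(t + 3)*(t^2 + 6*t + 8) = (t - 2)*(t + 2)*(t + 3)*(t + 4)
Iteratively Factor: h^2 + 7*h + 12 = (h + 4)*(h + 3)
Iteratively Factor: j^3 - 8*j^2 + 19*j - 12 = (j - 3)*(j^2 - 5*j + 4) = (j - 4)*(j - 3)*(j - 1)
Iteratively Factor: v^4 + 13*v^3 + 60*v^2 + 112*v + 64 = (v + 4)*(v^3 + 9*v^2 + 24*v + 16) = (v + 1)*(v + 4)*(v^2 + 8*v + 16) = (v + 1)*(v + 4)^2*(v + 4)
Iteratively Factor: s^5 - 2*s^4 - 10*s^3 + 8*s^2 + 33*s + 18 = (s + 1)*(s^4 - 3*s^3 - 7*s^2 + 15*s + 18) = (s - 3)*(s + 1)*(s^3 - 7*s - 6) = (s - 3)*(s + 1)^2*(s^2 - s - 6) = (s - 3)*(s + 1)^2*(s + 2)*(s - 3)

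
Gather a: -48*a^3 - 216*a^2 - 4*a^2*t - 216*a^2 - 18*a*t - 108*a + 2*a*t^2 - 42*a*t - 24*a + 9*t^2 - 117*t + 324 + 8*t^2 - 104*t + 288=-48*a^3 + a^2*(-4*t - 432) + a*(2*t^2 - 60*t - 132) + 17*t^2 - 221*t + 612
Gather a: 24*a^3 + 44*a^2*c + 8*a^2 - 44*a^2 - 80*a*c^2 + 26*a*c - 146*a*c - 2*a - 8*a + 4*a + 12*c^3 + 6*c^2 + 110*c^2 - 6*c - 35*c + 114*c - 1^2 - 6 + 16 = 24*a^3 + a^2*(44*c - 36) + a*(-80*c^2 - 120*c - 6) + 12*c^3 + 116*c^2 + 73*c + 9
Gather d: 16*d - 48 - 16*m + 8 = 16*d - 16*m - 40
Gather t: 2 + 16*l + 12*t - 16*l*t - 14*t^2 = 16*l - 14*t^2 + t*(12 - 16*l) + 2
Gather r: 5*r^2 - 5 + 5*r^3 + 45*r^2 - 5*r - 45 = 5*r^3 + 50*r^2 - 5*r - 50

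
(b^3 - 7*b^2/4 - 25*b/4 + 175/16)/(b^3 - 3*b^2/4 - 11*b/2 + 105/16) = (2*b - 5)/(2*b - 3)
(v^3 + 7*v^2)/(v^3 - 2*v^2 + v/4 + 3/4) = 4*v^2*(v + 7)/(4*v^3 - 8*v^2 + v + 3)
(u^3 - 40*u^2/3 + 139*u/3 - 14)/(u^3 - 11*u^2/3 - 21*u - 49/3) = (3*u^2 - 19*u + 6)/(3*u^2 + 10*u + 7)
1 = 1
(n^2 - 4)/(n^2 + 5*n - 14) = (n + 2)/(n + 7)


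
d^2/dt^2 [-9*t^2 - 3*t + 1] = -18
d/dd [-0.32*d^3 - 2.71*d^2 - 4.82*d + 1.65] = -0.96*d^2 - 5.42*d - 4.82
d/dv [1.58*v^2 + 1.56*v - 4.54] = 3.16*v + 1.56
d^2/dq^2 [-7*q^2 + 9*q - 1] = -14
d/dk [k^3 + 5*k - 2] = 3*k^2 + 5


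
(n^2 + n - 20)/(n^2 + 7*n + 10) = (n - 4)/(n + 2)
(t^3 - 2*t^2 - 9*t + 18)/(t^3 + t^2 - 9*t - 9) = (t - 2)/(t + 1)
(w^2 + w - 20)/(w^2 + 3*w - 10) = (w - 4)/(w - 2)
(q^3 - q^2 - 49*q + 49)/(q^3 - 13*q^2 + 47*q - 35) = (q + 7)/(q - 5)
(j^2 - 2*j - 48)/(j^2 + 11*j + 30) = (j - 8)/(j + 5)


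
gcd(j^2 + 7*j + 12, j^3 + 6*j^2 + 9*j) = j + 3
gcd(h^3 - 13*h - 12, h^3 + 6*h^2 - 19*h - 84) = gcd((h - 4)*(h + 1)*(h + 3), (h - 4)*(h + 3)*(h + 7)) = h^2 - h - 12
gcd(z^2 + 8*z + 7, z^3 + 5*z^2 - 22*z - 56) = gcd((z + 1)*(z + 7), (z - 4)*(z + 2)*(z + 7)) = z + 7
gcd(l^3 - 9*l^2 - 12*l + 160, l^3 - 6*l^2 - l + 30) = l - 5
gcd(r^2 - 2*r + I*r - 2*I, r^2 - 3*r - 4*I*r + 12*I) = 1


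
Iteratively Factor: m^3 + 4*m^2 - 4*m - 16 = (m + 4)*(m^2 - 4) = (m + 2)*(m + 4)*(m - 2)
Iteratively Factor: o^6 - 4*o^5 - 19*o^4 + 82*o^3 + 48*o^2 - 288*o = (o - 3)*(o^5 - o^4 - 22*o^3 + 16*o^2 + 96*o) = (o - 4)*(o - 3)*(o^4 + 3*o^3 - 10*o^2 - 24*o) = (o - 4)*(o - 3)^2*(o^3 + 6*o^2 + 8*o) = (o - 4)*(o - 3)^2*(o + 2)*(o^2 + 4*o) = (o - 4)*(o - 3)^2*(o + 2)*(o + 4)*(o)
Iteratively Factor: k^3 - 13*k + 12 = (k - 3)*(k^2 + 3*k - 4) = (k - 3)*(k + 4)*(k - 1)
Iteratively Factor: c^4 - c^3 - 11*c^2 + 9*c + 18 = (c - 2)*(c^3 + c^2 - 9*c - 9) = (c - 3)*(c - 2)*(c^2 + 4*c + 3) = (c - 3)*(c - 2)*(c + 1)*(c + 3)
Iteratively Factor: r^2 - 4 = (r + 2)*(r - 2)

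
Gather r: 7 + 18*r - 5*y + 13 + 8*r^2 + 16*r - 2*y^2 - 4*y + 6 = 8*r^2 + 34*r - 2*y^2 - 9*y + 26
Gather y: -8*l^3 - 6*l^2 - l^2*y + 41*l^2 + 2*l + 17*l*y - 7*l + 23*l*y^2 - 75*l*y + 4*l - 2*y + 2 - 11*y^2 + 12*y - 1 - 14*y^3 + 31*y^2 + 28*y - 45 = -8*l^3 + 35*l^2 - l - 14*y^3 + y^2*(23*l + 20) + y*(-l^2 - 58*l + 38) - 44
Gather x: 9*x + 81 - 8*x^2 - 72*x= -8*x^2 - 63*x + 81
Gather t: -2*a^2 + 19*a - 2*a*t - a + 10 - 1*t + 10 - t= -2*a^2 + 18*a + t*(-2*a - 2) + 20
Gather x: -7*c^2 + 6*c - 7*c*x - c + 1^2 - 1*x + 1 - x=-7*c^2 + 5*c + x*(-7*c - 2) + 2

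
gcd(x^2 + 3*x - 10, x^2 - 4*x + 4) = x - 2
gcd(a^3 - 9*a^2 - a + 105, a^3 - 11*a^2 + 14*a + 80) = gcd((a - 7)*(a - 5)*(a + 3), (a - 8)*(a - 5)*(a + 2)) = a - 5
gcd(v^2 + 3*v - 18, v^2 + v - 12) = v - 3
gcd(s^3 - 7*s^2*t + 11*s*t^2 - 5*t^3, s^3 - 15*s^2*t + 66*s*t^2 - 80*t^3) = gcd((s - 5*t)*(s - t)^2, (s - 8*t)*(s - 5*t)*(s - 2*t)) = s - 5*t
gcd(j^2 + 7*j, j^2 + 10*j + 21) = j + 7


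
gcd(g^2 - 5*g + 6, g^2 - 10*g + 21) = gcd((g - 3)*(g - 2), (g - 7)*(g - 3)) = g - 3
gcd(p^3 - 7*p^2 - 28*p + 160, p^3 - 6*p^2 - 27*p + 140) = p^2 + p - 20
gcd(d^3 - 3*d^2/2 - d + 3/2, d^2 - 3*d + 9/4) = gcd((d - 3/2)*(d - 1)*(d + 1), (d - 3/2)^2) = d - 3/2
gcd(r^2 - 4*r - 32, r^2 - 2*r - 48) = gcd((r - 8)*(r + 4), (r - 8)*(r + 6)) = r - 8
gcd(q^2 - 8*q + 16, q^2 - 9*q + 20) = q - 4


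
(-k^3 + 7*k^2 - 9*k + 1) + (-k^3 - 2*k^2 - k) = -2*k^3 + 5*k^2 - 10*k + 1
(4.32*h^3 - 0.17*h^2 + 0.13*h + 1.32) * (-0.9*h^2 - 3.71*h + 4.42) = -3.888*h^5 - 15.8742*h^4 + 19.6081*h^3 - 2.4217*h^2 - 4.3226*h + 5.8344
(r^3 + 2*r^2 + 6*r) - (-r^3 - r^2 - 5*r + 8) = 2*r^3 + 3*r^2 + 11*r - 8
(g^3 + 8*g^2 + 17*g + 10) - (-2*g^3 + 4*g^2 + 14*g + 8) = 3*g^3 + 4*g^2 + 3*g + 2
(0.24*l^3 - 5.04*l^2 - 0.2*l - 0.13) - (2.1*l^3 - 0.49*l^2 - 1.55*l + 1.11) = -1.86*l^3 - 4.55*l^2 + 1.35*l - 1.24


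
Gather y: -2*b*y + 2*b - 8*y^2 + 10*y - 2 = 2*b - 8*y^2 + y*(10 - 2*b) - 2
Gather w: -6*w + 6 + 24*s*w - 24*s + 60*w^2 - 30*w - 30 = -24*s + 60*w^2 + w*(24*s - 36) - 24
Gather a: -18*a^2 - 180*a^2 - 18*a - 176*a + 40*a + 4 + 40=-198*a^2 - 154*a + 44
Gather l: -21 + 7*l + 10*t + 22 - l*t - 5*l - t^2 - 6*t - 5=l*(2 - t) - t^2 + 4*t - 4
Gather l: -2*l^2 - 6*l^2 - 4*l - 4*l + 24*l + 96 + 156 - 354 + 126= -8*l^2 + 16*l + 24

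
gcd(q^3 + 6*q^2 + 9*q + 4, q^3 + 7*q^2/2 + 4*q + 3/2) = q^2 + 2*q + 1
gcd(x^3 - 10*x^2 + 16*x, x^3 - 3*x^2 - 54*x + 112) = x^2 - 10*x + 16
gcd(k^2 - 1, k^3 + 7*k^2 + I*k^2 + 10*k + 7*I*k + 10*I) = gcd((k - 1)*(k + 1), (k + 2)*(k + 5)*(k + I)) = 1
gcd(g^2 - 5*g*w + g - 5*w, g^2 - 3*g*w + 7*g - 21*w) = 1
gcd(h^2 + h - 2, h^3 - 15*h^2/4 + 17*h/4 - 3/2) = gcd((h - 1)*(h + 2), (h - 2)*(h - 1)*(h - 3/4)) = h - 1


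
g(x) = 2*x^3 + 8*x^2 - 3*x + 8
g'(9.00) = 627.00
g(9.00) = 2087.00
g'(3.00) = 99.00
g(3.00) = 125.00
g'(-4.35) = 40.94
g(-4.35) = 7.80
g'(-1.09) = -13.31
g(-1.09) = 18.18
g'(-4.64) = 51.94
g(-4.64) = -5.64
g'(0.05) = -2.18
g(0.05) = 7.87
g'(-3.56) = 16.08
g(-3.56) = 29.83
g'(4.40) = 183.56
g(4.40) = 320.05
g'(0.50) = 6.50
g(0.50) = 8.75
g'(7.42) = 446.06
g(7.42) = 1243.23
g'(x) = 6*x^2 + 16*x - 3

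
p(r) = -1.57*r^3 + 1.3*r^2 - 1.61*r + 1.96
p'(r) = -4.71*r^2 + 2.6*r - 1.61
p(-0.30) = 2.60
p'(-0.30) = -2.81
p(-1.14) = 7.81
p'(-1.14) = -10.70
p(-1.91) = 20.72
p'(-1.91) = -23.76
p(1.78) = -5.64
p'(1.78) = -11.91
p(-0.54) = 3.46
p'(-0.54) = -4.39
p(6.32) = -352.61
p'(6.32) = -173.31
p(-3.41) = 84.82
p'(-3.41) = -65.24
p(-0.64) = 3.93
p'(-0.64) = -5.20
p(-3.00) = 60.88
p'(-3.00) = -51.80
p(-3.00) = 60.88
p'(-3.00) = -51.80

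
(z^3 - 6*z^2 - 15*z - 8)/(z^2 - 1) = (z^2 - 7*z - 8)/(z - 1)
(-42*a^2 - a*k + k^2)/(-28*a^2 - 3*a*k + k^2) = (6*a + k)/(4*a + k)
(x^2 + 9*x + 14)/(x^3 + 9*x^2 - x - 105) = (x + 2)/(x^2 + 2*x - 15)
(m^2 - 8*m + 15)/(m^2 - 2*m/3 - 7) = 3*(m - 5)/(3*m + 7)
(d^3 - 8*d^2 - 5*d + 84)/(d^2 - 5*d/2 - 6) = 2*(d^2 - 4*d - 21)/(2*d + 3)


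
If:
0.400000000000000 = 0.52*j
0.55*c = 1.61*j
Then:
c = 2.25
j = 0.77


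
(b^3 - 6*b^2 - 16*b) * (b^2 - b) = b^5 - 7*b^4 - 10*b^3 + 16*b^2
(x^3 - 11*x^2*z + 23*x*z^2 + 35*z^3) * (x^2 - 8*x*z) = x^5 - 19*x^4*z + 111*x^3*z^2 - 149*x^2*z^3 - 280*x*z^4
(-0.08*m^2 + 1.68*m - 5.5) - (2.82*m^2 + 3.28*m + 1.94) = -2.9*m^2 - 1.6*m - 7.44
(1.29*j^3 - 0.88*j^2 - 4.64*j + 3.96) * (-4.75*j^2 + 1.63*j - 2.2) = -6.1275*j^5 + 6.2827*j^4 + 17.7676*j^3 - 24.4372*j^2 + 16.6628*j - 8.712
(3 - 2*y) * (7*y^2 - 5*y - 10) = -14*y^3 + 31*y^2 + 5*y - 30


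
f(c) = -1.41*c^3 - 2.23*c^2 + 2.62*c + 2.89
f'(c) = -4.23*c^2 - 4.46*c + 2.62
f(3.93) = -106.84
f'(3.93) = -80.24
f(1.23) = 0.12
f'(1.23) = -9.27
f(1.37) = -1.33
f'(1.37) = -11.43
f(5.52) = -287.75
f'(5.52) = -150.89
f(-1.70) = -1.08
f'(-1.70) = -2.02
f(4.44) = -152.85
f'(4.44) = -100.57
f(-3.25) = 19.22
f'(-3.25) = -27.56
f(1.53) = -3.37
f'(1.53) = -14.11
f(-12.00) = 2086.81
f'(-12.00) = -552.98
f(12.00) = -2723.27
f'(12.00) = -660.02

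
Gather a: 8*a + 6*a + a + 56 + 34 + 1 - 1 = 15*a + 90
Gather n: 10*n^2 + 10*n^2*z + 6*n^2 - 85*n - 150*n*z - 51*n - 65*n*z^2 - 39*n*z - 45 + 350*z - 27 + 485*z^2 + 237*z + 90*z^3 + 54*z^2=n^2*(10*z + 16) + n*(-65*z^2 - 189*z - 136) + 90*z^3 + 539*z^2 + 587*z - 72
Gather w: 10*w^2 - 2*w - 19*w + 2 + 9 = 10*w^2 - 21*w + 11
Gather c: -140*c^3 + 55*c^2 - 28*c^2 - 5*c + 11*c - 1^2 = -140*c^3 + 27*c^2 + 6*c - 1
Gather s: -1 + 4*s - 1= 4*s - 2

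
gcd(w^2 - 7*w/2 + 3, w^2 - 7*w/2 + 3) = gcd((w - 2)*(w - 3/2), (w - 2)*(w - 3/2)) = w^2 - 7*w/2 + 3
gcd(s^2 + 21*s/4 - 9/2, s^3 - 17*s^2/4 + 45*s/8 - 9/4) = s - 3/4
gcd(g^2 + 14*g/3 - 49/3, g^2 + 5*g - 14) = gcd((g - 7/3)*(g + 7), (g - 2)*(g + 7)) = g + 7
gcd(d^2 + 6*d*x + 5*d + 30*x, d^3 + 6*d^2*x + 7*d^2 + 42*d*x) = d + 6*x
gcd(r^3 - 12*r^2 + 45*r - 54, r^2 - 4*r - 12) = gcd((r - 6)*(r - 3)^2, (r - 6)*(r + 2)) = r - 6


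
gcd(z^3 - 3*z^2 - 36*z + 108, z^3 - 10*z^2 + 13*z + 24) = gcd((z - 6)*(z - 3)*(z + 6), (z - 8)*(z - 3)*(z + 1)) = z - 3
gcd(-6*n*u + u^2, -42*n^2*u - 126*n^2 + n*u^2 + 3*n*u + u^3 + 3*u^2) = -6*n + u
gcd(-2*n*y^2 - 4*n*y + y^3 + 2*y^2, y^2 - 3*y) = y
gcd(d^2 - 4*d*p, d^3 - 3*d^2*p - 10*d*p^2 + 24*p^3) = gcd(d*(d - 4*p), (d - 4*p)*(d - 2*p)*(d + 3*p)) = -d + 4*p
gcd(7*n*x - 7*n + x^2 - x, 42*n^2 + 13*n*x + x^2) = 7*n + x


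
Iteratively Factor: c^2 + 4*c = (c + 4)*(c)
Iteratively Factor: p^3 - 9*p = (p - 3)*(p^2 + 3*p) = p*(p - 3)*(p + 3)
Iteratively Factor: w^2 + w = (w)*(w + 1)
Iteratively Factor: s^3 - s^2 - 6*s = (s + 2)*(s^2 - 3*s) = (s - 3)*(s + 2)*(s)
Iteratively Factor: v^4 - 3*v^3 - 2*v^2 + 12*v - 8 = (v + 2)*(v^3 - 5*v^2 + 8*v - 4) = (v - 2)*(v + 2)*(v^2 - 3*v + 2) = (v - 2)^2*(v + 2)*(v - 1)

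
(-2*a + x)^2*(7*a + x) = 28*a^3 - 24*a^2*x + 3*a*x^2 + x^3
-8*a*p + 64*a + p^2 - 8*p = (-8*a + p)*(p - 8)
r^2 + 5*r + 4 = (r + 1)*(r + 4)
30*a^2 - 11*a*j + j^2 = (-6*a + j)*(-5*a + j)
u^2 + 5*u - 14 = (u - 2)*(u + 7)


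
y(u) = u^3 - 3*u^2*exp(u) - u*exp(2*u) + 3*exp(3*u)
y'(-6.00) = 107.82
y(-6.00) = -216.27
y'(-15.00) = 675.00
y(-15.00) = -3375.00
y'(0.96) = 120.91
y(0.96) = 40.56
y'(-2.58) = 19.66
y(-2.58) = -18.67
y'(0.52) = 31.26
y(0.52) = 11.58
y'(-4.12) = 50.50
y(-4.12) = -70.76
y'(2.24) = 6723.24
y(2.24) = 2158.65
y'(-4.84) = 69.95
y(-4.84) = -113.94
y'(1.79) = 1657.18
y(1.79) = 528.54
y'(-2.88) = 24.47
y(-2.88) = -25.28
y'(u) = -3*u^2*exp(u) + 3*u^2 - 2*u*exp(2*u) - 6*u*exp(u) + 9*exp(3*u) - exp(2*u)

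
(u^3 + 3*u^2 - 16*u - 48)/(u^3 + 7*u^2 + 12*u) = (u - 4)/u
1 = 1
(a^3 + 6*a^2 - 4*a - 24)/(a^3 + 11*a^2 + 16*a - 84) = (a + 2)/(a + 7)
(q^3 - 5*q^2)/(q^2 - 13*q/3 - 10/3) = 3*q^2/(3*q + 2)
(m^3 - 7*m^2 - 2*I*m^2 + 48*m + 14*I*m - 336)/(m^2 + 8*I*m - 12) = (m^2 - m*(7 + 8*I) + 56*I)/(m + 2*I)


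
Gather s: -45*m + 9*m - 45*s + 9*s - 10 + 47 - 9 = -36*m - 36*s + 28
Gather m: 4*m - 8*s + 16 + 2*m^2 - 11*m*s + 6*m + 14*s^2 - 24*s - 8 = 2*m^2 + m*(10 - 11*s) + 14*s^2 - 32*s + 8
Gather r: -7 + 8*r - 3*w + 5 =8*r - 3*w - 2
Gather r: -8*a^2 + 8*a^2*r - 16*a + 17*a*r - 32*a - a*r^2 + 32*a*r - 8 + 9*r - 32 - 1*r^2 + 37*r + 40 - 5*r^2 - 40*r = -8*a^2 - 48*a + r^2*(-a - 6) + r*(8*a^2 + 49*a + 6)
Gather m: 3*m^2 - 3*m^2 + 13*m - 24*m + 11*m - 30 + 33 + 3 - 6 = 0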